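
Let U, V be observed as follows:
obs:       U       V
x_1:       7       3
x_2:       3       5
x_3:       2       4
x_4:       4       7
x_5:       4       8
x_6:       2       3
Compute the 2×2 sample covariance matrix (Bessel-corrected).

Step 1 — column means:
  mean(U) = (7 + 3 + 2 + 4 + 4 + 2) / 6 = 22/6 = 3.6667
  mean(V) = (3 + 5 + 4 + 7 + 8 + 3) / 6 = 30/6 = 5

Step 2 — sample covariance S[i,j] = (1/(n-1)) · Σ_k (x_{k,i} - mean_i) · (x_{k,j} - mean_j), with n-1 = 5.
  S[U,U] = ((3.3333)·(3.3333) + (-0.6667)·(-0.6667) + (-1.6667)·(-1.6667) + (0.3333)·(0.3333) + (0.3333)·(0.3333) + (-1.6667)·(-1.6667)) / 5 = 17.3333/5 = 3.4667
  S[U,V] = ((3.3333)·(-2) + (-0.6667)·(0) + (-1.6667)·(-1) + (0.3333)·(2) + (0.3333)·(3) + (-1.6667)·(-2)) / 5 = 0/5 = 0
  S[V,V] = ((-2)·(-2) + (0)·(0) + (-1)·(-1) + (2)·(2) + (3)·(3) + (-2)·(-2)) / 5 = 22/5 = 4.4

S is symmetric (S[j,i] = S[i,j]). Assembling:

S = [[3.4667, 0],
 [0, 4.4]]


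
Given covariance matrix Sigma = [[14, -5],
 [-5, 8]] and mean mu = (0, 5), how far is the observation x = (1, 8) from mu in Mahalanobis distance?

Step 1 — centre the observation: (x - mu) = (1, 3).

Step 2 — invert Sigma. det(Sigma) = 14·8 - (-5)² = 87.
  Sigma^{-1} = (1/det) · [[d, -b], [-b, a]] = [[0.092, 0.0575],
 [0.0575, 0.1609]].

Step 3 — form the quadratic (x - mu)^T · Sigma^{-1} · (x - mu):
  Sigma^{-1} · (x - mu) = (0.2644, 0.5402).
  (x - mu)^T · [Sigma^{-1} · (x - mu)] = (1)·(0.2644) + (3)·(0.5402) = 1.8851.

Step 4 — take square root: d = √(1.8851) ≈ 1.373.

d(x, mu) = √(1.8851) ≈ 1.373


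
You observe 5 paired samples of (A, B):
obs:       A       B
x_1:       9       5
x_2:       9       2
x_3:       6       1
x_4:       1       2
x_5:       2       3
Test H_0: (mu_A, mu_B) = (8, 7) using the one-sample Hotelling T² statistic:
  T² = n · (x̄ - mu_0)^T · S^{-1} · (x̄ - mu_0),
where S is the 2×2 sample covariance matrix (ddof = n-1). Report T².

Step 1 — sample mean vector:
  mean(A) = (9 + 9 + 6 + 1 + 2) / 5 = 27/5 = 5.4
  mean(B) = (5 + 2 + 1 + 2 + 3) / 5 = 13/5 = 2.6
  x̄ = (5.4, 2.6),  deviation x̄ - mu_0 = (5.4, 2.6) - (8, 7) = (-2.6, -4.4).

Step 2 — sample covariance matrix, S[i,j] = (1/(n-1)) · Σ_k (x_{k,i} - mean_i) · (x_{k,j} - mean_j), divisor n-1 = 4:
  S[A,A] = ((3.6)·(3.6) + (3.6)·(3.6) + (0.6)·(0.6) + (-4.4)·(-4.4) + (-3.4)·(-3.4)) / 4 = 57.2/4 = 14.3
  S[A,B] = ((3.6)·(2.4) + (3.6)·(-0.6) + (0.6)·(-1.6) + (-4.4)·(-0.6) + (-3.4)·(0.4)) / 4 = 6.8/4 = 1.7
  S[B,B] = ((2.4)·(2.4) + (-0.6)·(-0.6) + (-1.6)·(-1.6) + (-0.6)·(-0.6) + (0.4)·(0.4)) / 4 = 9.2/4 = 2.3
  S = [[14.3, 1.7],
 [1.7, 2.3]].

Step 3 — invert S. det(S) = 14.3·2.3 - (1.7)² = 30.
  S^{-1} = (1/det) · [[d, -b], [-b, a]] = [[0.0767, -0.0567],
 [-0.0567, 0.4767]].

Step 4 — quadratic form (x̄ - mu_0)^T · S^{-1} · (x̄ - mu_0):
  S^{-1} · (x̄ - mu_0) = (0.05, -1.95),
  (x̄ - mu_0)^T · [...] = (-2.6)·(0.05) + (-4.4)·(-1.95) = 8.45.

Step 5 — scale by n: T² = 5 · 8.45 = 42.25.

T² ≈ 42.25


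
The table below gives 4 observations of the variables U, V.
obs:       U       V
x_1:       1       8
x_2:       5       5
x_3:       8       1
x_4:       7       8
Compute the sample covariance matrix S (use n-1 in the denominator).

Step 1 — column means:
  mean(U) = (1 + 5 + 8 + 7) / 4 = 21/4 = 5.25
  mean(V) = (8 + 5 + 1 + 8) / 4 = 22/4 = 5.5

Step 2 — sample covariance S[i,j] = (1/(n-1)) · Σ_k (x_{k,i} - mean_i) · (x_{k,j} - mean_j), with n-1 = 3.
  S[U,U] = ((-4.25)·(-4.25) + (-0.25)·(-0.25) + (2.75)·(2.75) + (1.75)·(1.75)) / 3 = 28.75/3 = 9.5833
  S[U,V] = ((-4.25)·(2.5) + (-0.25)·(-0.5) + (2.75)·(-4.5) + (1.75)·(2.5)) / 3 = -18.5/3 = -6.1667
  S[V,V] = ((2.5)·(2.5) + (-0.5)·(-0.5) + (-4.5)·(-4.5) + (2.5)·(2.5)) / 3 = 33/3 = 11

S is symmetric (S[j,i] = S[i,j]). Assembling:

S = [[9.5833, -6.1667],
 [-6.1667, 11]]


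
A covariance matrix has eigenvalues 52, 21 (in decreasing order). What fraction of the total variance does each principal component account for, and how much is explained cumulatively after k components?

Step 1 — total variance = trace(Sigma) = Σ λ_i = 52 + 21 = 73.

Step 2 — fraction explained by component i = λ_i / Σ λ:
  PC1: 52/73 = 0.7123
  PC2: 21/73 = 0.2877

Step 3 — cumulative fraction after k components = (λ_1 + ... + λ_k) / Σ λ:
  k = 1: 52/73 = 0.7123
  k = 2: (52 + 21)/73 = 73/73 = 1

Summary (fraction, with percent):

explained: PC1 0.7123 (71.23%), PC2 0.2877 (28.77%);  cumulative: 0.7123, 1


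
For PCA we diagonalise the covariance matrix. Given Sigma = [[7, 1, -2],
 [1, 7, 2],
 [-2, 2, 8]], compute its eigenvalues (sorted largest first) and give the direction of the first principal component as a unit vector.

Step 1 — characteristic polynomial p(λ) = det(λI - Sigma) = λ³ - tr·λ² + c_1·λ - det, where tr = trace, c_1 = sum of the principal 2×2 minors, det = det(Sigma):
  tr = 7 + 7 + 8 = 22,
  c_1 = (7·7 - (1)²) + (7·8 - (-2)²) + (7·8 - (2)²) = 48 + 52 + 52 = 152,
  det = 7·(7·8 - (2)²) - (1)·((1)·8 - (2)·(-2)) + (-2)·((1)·(2) - 7·(-2)) = 7·(52) - (1)·(12) + (-2)·(16) = 320.
  So p(λ) = λ³ - 22λ² + 152λ - 320.
Step 2 — look for an integer root (rational root theorem: any rational root is an integer divisor of 320). Testing λ = 4:
  p(4) = 64 - 352 + 608 - 320 = 0  ✓
  Dividing out (λ - 4): p(λ) = (λ - 4)(λ² - 18λ + 80).
Step 3 — remaining eigenvalues from the quadratic λ² - 18λ + 80 = 0:
  Δ = 18² - 4·80 = 324 - 320 = 4,  λ = (18 ± √4)/2 = (18 ± 2)/2 = 10 or 8.
  Sorted: λ_1 = 10,  λ_2 = 8,  λ_3 = 4  (check: sum = 22 = tr ✓).

Step 4 — unit eigenvector for λ_1 = 10: v spans the null space of (Sigma - λ_1 I), whose rows are
  r_1 = (-3, 1, -2),  r_2 = (1, -3, 2),  r_3 = (-2, 2, -2).
  v is orthogonal to every row, so take v ∝ r_1 × r_2 = ((1)·(2) - (-2)·(-3), (-2)·(1) - (-3)·(2), (-3)·(-3) - (1)·(1)) = (-4, 4, 8).
  Rescale (divide by 4; multiply by -1 so the first nonzero entry is positive): u = (1, -1, -2).
  ||u|| = √((1)² + (-1)² + (-2)²) = √(6) ≈ 2.4495,  v_1 = u/||u|| ≈ (0.4082, -0.4082, -0.8165) (||v_1|| = 1).

λ_1 = 10,  λ_2 = 8,  λ_3 = 4;  v_1 ≈ (0.4082, -0.4082, -0.8165)


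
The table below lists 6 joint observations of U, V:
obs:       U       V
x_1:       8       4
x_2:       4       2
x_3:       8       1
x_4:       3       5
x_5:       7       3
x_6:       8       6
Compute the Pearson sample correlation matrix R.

Step 1 — column means:
  mean(U) = (8 + 4 + 8 + 3 + 7 + 8) / 6 = 38/6 = 6.3333
  mean(V) = (4 + 2 + 1 + 5 + 3 + 6) / 6 = 21/6 = 3.5

Step 2 — sample variances and covariances s[i,j] = (1/(n-1)) · Σ_k (x_{k,i} - mean_i) · (x_{k,j} - mean_j), with n-1 = 5:
  s[U,U] = ((1.6667)·(1.6667) + (-2.3333)·(-2.3333) + (1.6667)·(1.6667) + (-3.3333)·(-3.3333) + (0.6667)·(0.6667) + (1.6667)·(1.6667)) / 5 = 25.3333/5 = 5.0667
  s[U,V] = ((1.6667)·(0.5) + (-2.3333)·(-1.5) + (1.6667)·(-2.5) + (-3.3333)·(1.5) + (0.6667)·(-0.5) + (1.6667)·(2.5)) / 5 = -1/5 = -0.2
  s[V,V] = ((0.5)·(0.5) + (-1.5)·(-1.5) + (-2.5)·(-2.5) + (1.5)·(1.5) + (-0.5)·(-0.5) + (2.5)·(2.5)) / 5 = 17.5/5 = 3.5
  Sample standard deviations s_i = √(s[i,i]):
  s(U) = √(5.0667) = 2.2509
  s(V) = √(3.5) = 1.8708

Step 3 — r_{ij} = s_{ij} / (s_i · s_j):
  r[U,U] = 1 (diagonal).
  r[U,V] = -0.2 / (2.2509 · 1.8708) = -0.2 / 4.2111 = -0.0475
  r[V,V] = 1 (diagonal).

R is symmetric with unit diagonal. Assembling:

R = [[1, -0.0475],
 [-0.0475, 1]]


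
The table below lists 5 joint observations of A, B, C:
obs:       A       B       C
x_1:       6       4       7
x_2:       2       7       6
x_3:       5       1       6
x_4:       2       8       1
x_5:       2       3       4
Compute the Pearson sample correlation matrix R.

Step 1 — column means:
  mean(A) = (6 + 2 + 5 + 2 + 2) / 5 = 17/5 = 3.4
  mean(B) = (4 + 7 + 1 + 8 + 3) / 5 = 23/5 = 4.6
  mean(C) = (7 + 6 + 6 + 1 + 4) / 5 = 24/5 = 4.8

Step 2 — sample variances and covariances s[i,j] = (1/(n-1)) · Σ_k (x_{k,i} - mean_i) · (x_{k,j} - mean_j), with n-1 = 4:
  s[A,A] = ((2.6)·(2.6) + (-1.4)·(-1.4) + (1.6)·(1.6) + (-1.4)·(-1.4) + (-1.4)·(-1.4)) / 4 = 15.2/4 = 3.8
  s[A,B] = ((2.6)·(-0.6) + (-1.4)·(2.4) + (1.6)·(-3.6) + (-1.4)·(3.4) + (-1.4)·(-1.6)) / 4 = -13.2/4 = -3.3
  s[A,C] = ((2.6)·(2.2) + (-1.4)·(1.2) + (1.6)·(1.2) + (-1.4)·(-3.8) + (-1.4)·(-0.8)) / 4 = 12.4/4 = 3.1
  s[B,B] = ((-0.6)·(-0.6) + (2.4)·(2.4) + (-3.6)·(-3.6) + (3.4)·(3.4) + (-1.6)·(-1.6)) / 4 = 33.2/4 = 8.3
  s[B,C] = ((-0.6)·(2.2) + (2.4)·(1.2) + (-3.6)·(1.2) + (3.4)·(-3.8) + (-1.6)·(-0.8)) / 4 = -14.4/4 = -3.6
  s[C,C] = ((2.2)·(2.2) + (1.2)·(1.2) + (1.2)·(1.2) + (-3.8)·(-3.8) + (-0.8)·(-0.8)) / 4 = 22.8/4 = 5.7
  Sample standard deviations s_i = √(s[i,i]):
  s(A) = √(3.8) = 1.9494
  s(B) = √(8.3) = 2.881
  s(C) = √(5.7) = 2.3875

Step 3 — r_{ij} = s_{ij} / (s_i · s_j):
  r[A,A] = 1 (diagonal).
  r[A,B] = -3.3 / (1.9494 · 2.881) = -3.3 / 5.616 = -0.5876
  r[A,C] = 3.1 / (1.9494 · 2.3875) = 3.1 / 4.654 = 0.6661
  r[B,B] = 1 (diagonal).
  r[B,C] = -3.6 / (2.881 · 2.3875) = -3.6 / 6.8782 = -0.5234
  r[C,C] = 1 (diagonal).

R is symmetric with unit diagonal. Assembling:

R = [[1, -0.5876, 0.6661],
 [-0.5876, 1, -0.5234],
 [0.6661, -0.5234, 1]]


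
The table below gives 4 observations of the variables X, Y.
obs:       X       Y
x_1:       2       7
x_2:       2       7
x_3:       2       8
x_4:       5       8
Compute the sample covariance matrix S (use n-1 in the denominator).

Step 1 — column means:
  mean(X) = (2 + 2 + 2 + 5) / 4 = 11/4 = 2.75
  mean(Y) = (7 + 7 + 8 + 8) / 4 = 30/4 = 7.5

Step 2 — sample covariance S[i,j] = (1/(n-1)) · Σ_k (x_{k,i} - mean_i) · (x_{k,j} - mean_j), with n-1 = 3.
  S[X,X] = ((-0.75)·(-0.75) + (-0.75)·(-0.75) + (-0.75)·(-0.75) + (2.25)·(2.25)) / 3 = 6.75/3 = 2.25
  S[X,Y] = ((-0.75)·(-0.5) + (-0.75)·(-0.5) + (-0.75)·(0.5) + (2.25)·(0.5)) / 3 = 1.5/3 = 0.5
  S[Y,Y] = ((-0.5)·(-0.5) + (-0.5)·(-0.5) + (0.5)·(0.5) + (0.5)·(0.5)) / 3 = 1/3 = 0.3333

S is symmetric (S[j,i] = S[i,j]). Assembling:

S = [[2.25, 0.5],
 [0.5, 0.3333]]


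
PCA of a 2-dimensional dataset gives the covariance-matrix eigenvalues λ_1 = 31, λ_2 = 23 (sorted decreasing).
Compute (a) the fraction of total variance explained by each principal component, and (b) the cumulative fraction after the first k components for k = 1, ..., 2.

Step 1 — total variance = trace(Sigma) = Σ λ_i = 31 + 23 = 54.

Step 2 — fraction explained by component i = λ_i / Σ λ:
  PC1: 31/54 = 0.5741
  PC2: 23/54 = 0.4259

Step 3 — cumulative fraction after k components = (λ_1 + ... + λ_k) / Σ λ:
  k = 1: 31/54 = 0.5741
  k = 2: (31 + 23)/54 = 54/54 = 1

Summary (fraction, with percent):

explained: PC1 0.5741 (57.41%), PC2 0.4259 (42.59%);  cumulative: 0.5741, 1


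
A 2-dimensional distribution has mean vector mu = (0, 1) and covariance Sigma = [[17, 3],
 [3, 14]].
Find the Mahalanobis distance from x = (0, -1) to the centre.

Step 1 — centre the observation: (x - mu) = (0, -2).

Step 2 — invert Sigma. det(Sigma) = 17·14 - (3)² = 229.
  Sigma^{-1} = (1/det) · [[d, -b], [-b, a]] = [[0.0611, -0.0131],
 [-0.0131, 0.0742]].

Step 3 — form the quadratic (x - mu)^T · Sigma^{-1} · (x - mu):
  Sigma^{-1} · (x - mu) = (0.0262, -0.1485).
  (x - mu)^T · [Sigma^{-1} · (x - mu)] = (0)·(0.0262) + (-2)·(-0.1485) = 0.2969.

Step 4 — take square root: d = √(0.2969) ≈ 0.5449.

d(x, mu) = √(0.2969) ≈ 0.5449


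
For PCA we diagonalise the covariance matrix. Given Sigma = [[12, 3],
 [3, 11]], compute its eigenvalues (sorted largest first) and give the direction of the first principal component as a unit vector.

Step 1 — characteristic polynomial of 2×2 Sigma:
  det(Sigma - λI) = λ² - trace · λ + det = 0.
  trace = 12 + 11 = 23, det = 12·11 - (3)² = 123.
Step 2 — discriminant:
  Δ = trace² - 4·det = 529 - 492 = 37.
Step 3 — eigenvalues:
  λ = (trace ± √Δ)/2 = (23 ± 6.0828)/2,
  λ_1 = 14.5414,  λ_2 = 8.4586.

Step 4 — unit eigenvector for λ_1: solve (Sigma - λ_1 I)v = 0. First row:
  (12 - 14.5414)·v_x + (3)·v_y = 0, i.e. (-2.5414)·v_x + (3)·v_y = 0,
  so v ∝ (b, λ_1 - a) = (3, 2.5414) = u.
  ||u|| = √((3)² + (2.5414)²) = √(15.4586) ≈ 3.9317,
  v_1 = u/||u|| ≈ (0.763, 0.6464) (||v_1|| = 1).

λ_1 = 14.5414,  λ_2 = 8.4586;  v_1 ≈ (0.763, 0.6464)


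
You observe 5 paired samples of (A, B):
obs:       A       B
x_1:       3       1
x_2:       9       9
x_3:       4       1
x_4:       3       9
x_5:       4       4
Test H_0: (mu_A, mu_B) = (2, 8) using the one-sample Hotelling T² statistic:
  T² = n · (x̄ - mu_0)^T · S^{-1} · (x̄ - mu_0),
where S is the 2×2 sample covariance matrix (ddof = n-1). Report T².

Step 1 — sample mean vector:
  mean(A) = (3 + 9 + 4 + 3 + 4) / 5 = 23/5 = 4.6
  mean(B) = (1 + 9 + 1 + 9 + 4) / 5 = 24/5 = 4.8
  x̄ = (4.6, 4.8),  deviation x̄ - mu_0 = (4.6, 4.8) - (2, 8) = (2.6, -3.2).

Step 2 — sample covariance matrix, S[i,j] = (1/(n-1)) · Σ_k (x_{k,i} - mean_i) · (x_{k,j} - mean_j), divisor n-1 = 4:
  S[A,A] = ((-1.6)·(-1.6) + (4.4)·(4.4) + (-0.6)·(-0.6) + (-1.6)·(-1.6) + (-0.6)·(-0.6)) / 4 = 25.2/4 = 6.3
  S[A,B] = ((-1.6)·(-3.8) + (4.4)·(4.2) + (-0.6)·(-3.8) + (-1.6)·(4.2) + (-0.6)·(-0.8)) / 4 = 20.6/4 = 5.15
  S[B,B] = ((-3.8)·(-3.8) + (4.2)·(4.2) + (-3.8)·(-3.8) + (4.2)·(4.2) + (-0.8)·(-0.8)) / 4 = 64.8/4 = 16.2
  S = [[6.3, 5.15],
 [5.15, 16.2]].

Step 3 — invert S. det(S) = 6.3·16.2 - (5.15)² = 75.5375.
  S^{-1} = (1/det) · [[d, -b], [-b, a]] = [[0.2145, -0.0682],
 [-0.0682, 0.0834]].

Step 4 — quadratic form (x̄ - mu_0)^T · S^{-1} · (x̄ - mu_0):
  S^{-1} · (x̄ - mu_0) = (0.7758, -0.4442),
  (x̄ - mu_0)^T · [...] = (2.6)·(0.7758) + (-3.2)·(-0.4442) = 3.4383.

Step 5 — scale by n: T² = 5 · 3.4383 = 17.1915.

T² ≈ 17.1915


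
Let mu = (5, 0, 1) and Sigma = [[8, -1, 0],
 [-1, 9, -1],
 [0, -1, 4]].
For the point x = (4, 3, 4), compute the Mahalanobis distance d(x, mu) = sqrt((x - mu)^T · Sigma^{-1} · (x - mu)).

Step 1 — centre the observation: (x - mu) = (-1, 3, 3).

Step 2 — invert Sigma (cofactor / det for 3×3, or solve directly):
  Sigma^{-1} = [[0.1268, 0.0145, 0.0036],
 [0.0145, 0.1159, 0.029],
 [0.0036, 0.029, 0.2572]].

Step 3 — form the quadratic (x - mu)^T · Sigma^{-1} · (x - mu):
  Sigma^{-1} · (x - mu) = (-0.0725, 0.4203, 0.8551).
  (x - mu)^T · [Sigma^{-1} · (x - mu)] = (-1)·(-0.0725) + (3)·(0.4203) + (3)·(0.8551) = 3.8986.

Step 4 — take square root: d = √(3.8986) ≈ 1.9745.

d(x, mu) = √(3.8986) ≈ 1.9745


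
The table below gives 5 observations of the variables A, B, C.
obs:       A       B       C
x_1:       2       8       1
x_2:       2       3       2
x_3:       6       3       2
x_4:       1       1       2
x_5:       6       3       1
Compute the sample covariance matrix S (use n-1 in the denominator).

Step 1 — column means:
  mean(A) = (2 + 2 + 6 + 1 + 6) / 5 = 17/5 = 3.4
  mean(B) = (8 + 3 + 3 + 1 + 3) / 5 = 18/5 = 3.6
  mean(C) = (1 + 2 + 2 + 2 + 1) / 5 = 8/5 = 1.6

Step 2 — sample covariance S[i,j] = (1/(n-1)) · Σ_k (x_{k,i} - mean_i) · (x_{k,j} - mean_j), with n-1 = 4.
  S[A,A] = ((-1.4)·(-1.4) + (-1.4)·(-1.4) + (2.6)·(2.6) + (-2.4)·(-2.4) + (2.6)·(2.6)) / 4 = 23.2/4 = 5.8
  S[A,B] = ((-1.4)·(4.4) + (-1.4)·(-0.6) + (2.6)·(-0.6) + (-2.4)·(-2.6) + (2.6)·(-0.6)) / 4 = -2.2/4 = -0.55
  S[A,C] = ((-1.4)·(-0.6) + (-1.4)·(0.4) + (2.6)·(0.4) + (-2.4)·(0.4) + (2.6)·(-0.6)) / 4 = -1.2/4 = -0.3
  S[B,B] = ((4.4)·(4.4) + (-0.6)·(-0.6) + (-0.6)·(-0.6) + (-2.6)·(-2.6) + (-0.6)·(-0.6)) / 4 = 27.2/4 = 6.8
  S[B,C] = ((4.4)·(-0.6) + (-0.6)·(0.4) + (-0.6)·(0.4) + (-2.6)·(0.4) + (-0.6)·(-0.6)) / 4 = -3.8/4 = -0.95
  S[C,C] = ((-0.6)·(-0.6) + (0.4)·(0.4) + (0.4)·(0.4) + (0.4)·(0.4) + (-0.6)·(-0.6)) / 4 = 1.2/4 = 0.3

S is symmetric (S[j,i] = S[i,j]). Assembling:

S = [[5.8, -0.55, -0.3],
 [-0.55, 6.8, -0.95],
 [-0.3, -0.95, 0.3]]


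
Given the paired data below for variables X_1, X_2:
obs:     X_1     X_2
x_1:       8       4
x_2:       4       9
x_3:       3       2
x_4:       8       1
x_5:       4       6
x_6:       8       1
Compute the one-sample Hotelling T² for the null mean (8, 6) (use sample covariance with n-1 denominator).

Step 1 — sample mean vector:
  mean(X_1) = (8 + 4 + 3 + 8 + 4 + 8) / 6 = 35/6 = 5.8333
  mean(X_2) = (4 + 9 + 2 + 1 + 6 + 1) / 6 = 23/6 = 3.8333
  x̄ = (5.8333, 3.8333),  deviation x̄ - mu_0 = (5.8333, 3.8333) - (8, 6) = (-2.1667, -2.1667).

Step 2 — sample covariance matrix, S[i,j] = (1/(n-1)) · Σ_k (x_{k,i} - mean_i) · (x_{k,j} - mean_j), divisor n-1 = 5:
  S[X_1,X_1] = ((2.1667)·(2.1667) + (-1.8333)·(-1.8333) + (-2.8333)·(-2.8333) + (2.1667)·(2.1667) + (-1.8333)·(-1.8333) + (2.1667)·(2.1667)) / 5 = 28.8333/5 = 5.7667
  S[X_1,X_2] = ((2.1667)·(0.1667) + (-1.8333)·(5.1667) + (-2.8333)·(-1.8333) + (2.1667)·(-2.8333) + (-1.8333)·(2.1667) + (2.1667)·(-2.8333)) / 5 = -20.1667/5 = -4.0333
  S[X_2,X_2] = ((0.1667)·(0.1667) + (5.1667)·(5.1667) + (-1.8333)·(-1.8333) + (-2.8333)·(-2.8333) + (2.1667)·(2.1667) + (-2.8333)·(-2.8333)) / 5 = 50.8333/5 = 10.1667
  S = [[5.7667, -4.0333],
 [-4.0333, 10.1667]].

Step 3 — invert S. det(S) = 5.7667·10.1667 - (-4.0333)² = 42.36.
  S^{-1} = (1/det) · [[d, -b], [-b, a]] = [[0.24, 0.0952],
 [0.0952, 0.1361]].

Step 4 — quadratic form (x̄ - mu_0)^T · S^{-1} · (x̄ - mu_0):
  S^{-1} · (x̄ - mu_0) = (-0.7263, -0.5013),
  (x̄ - mu_0)^T · [...] = (-2.1667)·(-0.7263) + (-2.1667)·(-0.5013) = 2.6597.

Step 5 — scale by n: T² = 6 · 2.6597 = 15.9585.

T² ≈ 15.9585


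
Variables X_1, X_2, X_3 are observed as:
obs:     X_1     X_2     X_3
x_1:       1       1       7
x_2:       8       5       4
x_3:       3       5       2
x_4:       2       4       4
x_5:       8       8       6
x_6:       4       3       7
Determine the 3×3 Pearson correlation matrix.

Step 1 — column means:
  mean(X_1) = (1 + 8 + 3 + 2 + 8 + 4) / 6 = 26/6 = 4.3333
  mean(X_2) = (1 + 5 + 5 + 4 + 8 + 3) / 6 = 26/6 = 4.3333
  mean(X_3) = (7 + 4 + 2 + 4 + 6 + 7) / 6 = 30/6 = 5

Step 2 — sample variances and covariances s[i,j] = (1/(n-1)) · Σ_k (x_{k,i} - mean_i) · (x_{k,j} - mean_j), with n-1 = 5:
  s[X_1,X_1] = ((-3.3333)·(-3.3333) + (3.6667)·(3.6667) + (-1.3333)·(-1.3333) + (-2.3333)·(-2.3333) + (3.6667)·(3.6667) + (-0.3333)·(-0.3333)) / 5 = 45.3333/5 = 9.0667
  s[X_1,X_2] = ((-3.3333)·(-3.3333) + (3.6667)·(0.6667) + (-1.3333)·(0.6667) + (-2.3333)·(-0.3333) + (3.6667)·(3.6667) + (-0.3333)·(-1.3333)) / 5 = 27.3333/5 = 5.4667
  s[X_1,X_3] = ((-3.3333)·(2) + (3.6667)·(-1) + (-1.3333)·(-3) + (-2.3333)·(-1) + (3.6667)·(1) + (-0.3333)·(2)) / 5 = -1/5 = -0.2
  s[X_2,X_2] = ((-3.3333)·(-3.3333) + (0.6667)·(0.6667) + (0.6667)·(0.6667) + (-0.3333)·(-0.3333) + (3.6667)·(3.6667) + (-1.3333)·(-1.3333)) / 5 = 27.3333/5 = 5.4667
  s[X_2,X_3] = ((-3.3333)·(2) + (0.6667)·(-1) + (0.6667)·(-3) + (-0.3333)·(-1) + (3.6667)·(1) + (-1.3333)·(2)) / 5 = -8/5 = -1.6
  s[X_3,X_3] = ((2)·(2) + (-1)·(-1) + (-3)·(-3) + (-1)·(-1) + (1)·(1) + (2)·(2)) / 5 = 20/5 = 4
  Sample standard deviations s_i = √(s[i,i]):
  s(X_1) = √(9.0667) = 3.0111
  s(X_2) = √(5.4667) = 2.3381
  s(X_3) = √(4) = 2

Step 3 — r_{ij} = s_{ij} / (s_i · s_j):
  r[X_1,X_1] = 1 (diagonal).
  r[X_1,X_2] = 5.4667 / (3.0111 · 2.3381) = 5.4667 / 7.0402 = 0.7765
  r[X_1,X_3] = -0.2 / (3.0111 · 2) = -0.2 / 6.0222 = -0.0332
  r[X_2,X_2] = 1 (diagonal).
  r[X_2,X_3] = -1.6 / (2.3381 · 2) = -1.6 / 4.6762 = -0.3422
  r[X_3,X_3] = 1 (diagonal).

R is symmetric with unit diagonal. Assembling:

R = [[1, 0.7765, -0.0332],
 [0.7765, 1, -0.3422],
 [-0.0332, -0.3422, 1]]


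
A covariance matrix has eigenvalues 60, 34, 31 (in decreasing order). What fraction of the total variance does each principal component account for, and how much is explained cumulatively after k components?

Step 1 — total variance = trace(Sigma) = Σ λ_i = 60 + 34 + 31 = 125.

Step 2 — fraction explained by component i = λ_i / Σ λ:
  PC1: 60/125 = 0.48
  PC2: 34/125 = 0.272
  PC3: 31/125 = 0.248

Step 3 — cumulative fraction after k components = (λ_1 + ... + λ_k) / Σ λ:
  k = 1: 60/125 = 0.48
  k = 2: (60 + 34)/125 = 94/125 = 0.752
  k = 3: (60 + 34 + 31)/125 = 125/125 = 1

Summary (fraction, with percent):

explained: PC1 0.48 (48%), PC2 0.272 (27.2%), PC3 0.248 (24.8%);  cumulative: 0.48, 0.752, 1


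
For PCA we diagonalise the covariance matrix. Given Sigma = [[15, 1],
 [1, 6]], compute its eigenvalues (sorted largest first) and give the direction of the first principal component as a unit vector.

Step 1 — characteristic polynomial of 2×2 Sigma:
  det(Sigma - λI) = λ² - trace · λ + det = 0.
  trace = 15 + 6 = 21, det = 15·6 - (1)² = 89.
Step 2 — discriminant:
  Δ = trace² - 4·det = 441 - 356 = 85.
Step 3 — eigenvalues:
  λ = (trace ± √Δ)/2 = (21 ± 9.2195)/2,
  λ_1 = 15.1098,  λ_2 = 5.8902.

Step 4 — unit eigenvector for λ_1: solve (Sigma - λ_1 I)v = 0. First row:
  (15 - 15.1098)·v_x + (1)·v_y = 0, i.e. (-0.1098)·v_x + (1)·v_y = 0,
  so v ∝ (b, λ_1 - a) = (1, 0.1098) = u.
  ||u|| = √((1)² + (0.1098)²) = √(1.012) ≈ 1.006,
  v_1 = u/||u|| ≈ (0.994, 0.1091) (||v_1|| = 1).

λ_1 = 15.1098,  λ_2 = 5.8902;  v_1 ≈ (0.994, 0.1091)


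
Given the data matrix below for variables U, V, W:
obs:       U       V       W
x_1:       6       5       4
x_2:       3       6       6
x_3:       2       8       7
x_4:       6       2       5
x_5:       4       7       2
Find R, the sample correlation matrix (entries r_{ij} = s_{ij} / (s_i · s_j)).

Step 1 — column means:
  mean(U) = (6 + 3 + 2 + 6 + 4) / 5 = 21/5 = 4.2
  mean(V) = (5 + 6 + 8 + 2 + 7) / 5 = 28/5 = 5.6
  mean(W) = (4 + 6 + 7 + 5 + 2) / 5 = 24/5 = 4.8

Step 2 — sample variances and covariances s[i,j] = (1/(n-1)) · Σ_k (x_{k,i} - mean_i) · (x_{k,j} - mean_j), with n-1 = 4:
  s[U,U] = ((1.8)·(1.8) + (-1.2)·(-1.2) + (-2.2)·(-2.2) + (1.8)·(1.8) + (-0.2)·(-0.2)) / 4 = 12.8/4 = 3.2
  s[U,V] = ((1.8)·(-0.6) + (-1.2)·(0.4) + (-2.2)·(2.4) + (1.8)·(-3.6) + (-0.2)·(1.4)) / 4 = -13.6/4 = -3.4
  s[U,W] = ((1.8)·(-0.8) + (-1.2)·(1.2) + (-2.2)·(2.2) + (1.8)·(0.2) + (-0.2)·(-2.8)) / 4 = -6.8/4 = -1.7
  s[V,V] = ((-0.6)·(-0.6) + (0.4)·(0.4) + (2.4)·(2.4) + (-3.6)·(-3.6) + (1.4)·(1.4)) / 4 = 21.2/4 = 5.3
  s[V,W] = ((-0.6)·(-0.8) + (0.4)·(1.2) + (2.4)·(2.2) + (-3.6)·(0.2) + (1.4)·(-2.8)) / 4 = 1.6/4 = 0.4
  s[W,W] = ((-0.8)·(-0.8) + (1.2)·(1.2) + (2.2)·(2.2) + (0.2)·(0.2) + (-2.8)·(-2.8)) / 4 = 14.8/4 = 3.7
  Sample standard deviations s_i = √(s[i,i]):
  s(U) = √(3.2) = 1.7889
  s(V) = √(5.3) = 2.3022
  s(W) = √(3.7) = 1.9235

Step 3 — r_{ij} = s_{ij} / (s_i · s_j):
  r[U,U] = 1 (diagonal).
  r[U,V] = -3.4 / (1.7889 · 2.3022) = -3.4 / 4.1183 = -0.8256
  r[U,W] = -1.7 / (1.7889 · 1.9235) = -1.7 / 3.4409 = -0.4941
  r[V,V] = 1 (diagonal).
  r[V,W] = 0.4 / (2.3022 · 1.9235) = 0.4 / 4.4283 = 0.0903
  r[W,W] = 1 (diagonal).

R is symmetric with unit diagonal. Assembling:

R = [[1, -0.8256, -0.4941],
 [-0.8256, 1, 0.0903],
 [-0.4941, 0.0903, 1]]


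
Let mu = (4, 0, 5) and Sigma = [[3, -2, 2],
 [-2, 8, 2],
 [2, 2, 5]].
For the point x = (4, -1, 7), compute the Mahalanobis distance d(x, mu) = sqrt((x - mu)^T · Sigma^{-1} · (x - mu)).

Step 1 — centre the observation: (x - mu) = (0, -1, 2).

Step 2 — invert Sigma (cofactor / det for 3×3, or solve directly):
  Sigma^{-1} = [[0.9, 0.35, -0.5],
 [0.35, 0.275, -0.25],
 [-0.5, -0.25, 0.5]].

Step 3 — form the quadratic (x - mu)^T · Sigma^{-1} · (x - mu):
  Sigma^{-1} · (x - mu) = (-1.35, -0.775, 1.25).
  (x - mu)^T · [Sigma^{-1} · (x - mu)] = (0)·(-1.35) + (-1)·(-0.775) + (2)·(1.25) = 3.275.

Step 4 — take square root: d = √(3.275) ≈ 1.8097.

d(x, mu) = √(3.275) ≈ 1.8097


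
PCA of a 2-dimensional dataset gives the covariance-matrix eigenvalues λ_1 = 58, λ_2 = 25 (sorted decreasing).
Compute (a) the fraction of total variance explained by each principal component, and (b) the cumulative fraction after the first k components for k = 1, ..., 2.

Step 1 — total variance = trace(Sigma) = Σ λ_i = 58 + 25 = 83.

Step 2 — fraction explained by component i = λ_i / Σ λ:
  PC1: 58/83 = 0.6988
  PC2: 25/83 = 0.3012

Step 3 — cumulative fraction after k components = (λ_1 + ... + λ_k) / Σ λ:
  k = 1: 58/83 = 0.6988
  k = 2: (58 + 25)/83 = 83/83 = 1

Summary (fraction, with percent):

explained: PC1 0.6988 (69.88%), PC2 0.3012 (30.12%);  cumulative: 0.6988, 1


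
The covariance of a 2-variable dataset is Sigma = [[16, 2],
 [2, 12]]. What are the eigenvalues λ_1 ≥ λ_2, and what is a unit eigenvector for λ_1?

Step 1 — characteristic polynomial of 2×2 Sigma:
  det(Sigma - λI) = λ² - trace · λ + det = 0.
  trace = 16 + 12 = 28, det = 16·12 - (2)² = 188.
Step 2 — discriminant:
  Δ = trace² - 4·det = 784 - 752 = 32.
Step 3 — eigenvalues:
  λ = (trace ± √Δ)/2 = (28 ± 5.6569)/2,
  λ_1 = 16.8284,  λ_2 = 11.1716.

Step 4 — unit eigenvector for λ_1: solve (Sigma - λ_1 I)v = 0. First row:
  (16 - 16.8284)·v_x + (2)·v_y = 0, i.e. (-0.8284)·v_x + (2)·v_y = 0,
  so v ∝ (b, λ_1 - a) = (2, 0.8284) = u.
  ||u|| = √((2)² + (0.8284)²) = √(4.6863) ≈ 2.1648,
  v_1 = u/||u|| ≈ (0.9239, 0.3827) (||v_1|| = 1).

λ_1 = 16.8284,  λ_2 = 11.1716;  v_1 ≈ (0.9239, 0.3827)


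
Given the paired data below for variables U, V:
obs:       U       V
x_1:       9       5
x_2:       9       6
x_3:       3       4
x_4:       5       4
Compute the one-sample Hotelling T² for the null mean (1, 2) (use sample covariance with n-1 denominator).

Step 1 — sample mean vector:
  mean(U) = (9 + 9 + 3 + 5) / 4 = 26/4 = 6.5
  mean(V) = (5 + 6 + 4 + 4) / 4 = 19/4 = 4.75
  x̄ = (6.5, 4.75),  deviation x̄ - mu_0 = (6.5, 4.75) - (1, 2) = (5.5, 2.75).

Step 2 — sample covariance matrix, S[i,j] = (1/(n-1)) · Σ_k (x_{k,i} - mean_i) · (x_{k,j} - mean_j), divisor n-1 = 3:
  S[U,U] = ((2.5)·(2.5) + (2.5)·(2.5) + (-3.5)·(-3.5) + (-1.5)·(-1.5)) / 3 = 27/3 = 9
  S[U,V] = ((2.5)·(0.25) + (2.5)·(1.25) + (-3.5)·(-0.75) + (-1.5)·(-0.75)) / 3 = 7.5/3 = 2.5
  S[V,V] = ((0.25)·(0.25) + (1.25)·(1.25) + (-0.75)·(-0.75) + (-0.75)·(-0.75)) / 3 = 2.75/3 = 0.9167
  S = [[9, 2.5],
 [2.5, 0.9167]].

Step 3 — invert S. det(S) = 9·0.9167 - (2.5)² = 2.
  S^{-1} = (1/det) · [[d, -b], [-b, a]] = [[0.4583, -1.25],
 [-1.25, 4.5]].

Step 4 — quadratic form (x̄ - mu_0)^T · S^{-1} · (x̄ - mu_0):
  S^{-1} · (x̄ - mu_0) = (-0.9167, 5.5),
  (x̄ - mu_0)^T · [...] = (5.5)·(-0.9167) + (2.75)·(5.5) = 10.0833.

Step 5 — scale by n: T² = 4 · 10.0833 = 40.3333.

T² ≈ 40.3333


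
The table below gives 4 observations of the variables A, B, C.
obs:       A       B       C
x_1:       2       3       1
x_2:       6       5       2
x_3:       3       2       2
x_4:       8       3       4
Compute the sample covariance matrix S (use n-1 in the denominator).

Step 1 — column means:
  mean(A) = (2 + 6 + 3 + 8) / 4 = 19/4 = 4.75
  mean(B) = (3 + 5 + 2 + 3) / 4 = 13/4 = 3.25
  mean(C) = (1 + 2 + 2 + 4) / 4 = 9/4 = 2.25

Step 2 — sample covariance S[i,j] = (1/(n-1)) · Σ_k (x_{k,i} - mean_i) · (x_{k,j} - mean_j), with n-1 = 3.
  S[A,A] = ((-2.75)·(-2.75) + (1.25)·(1.25) + (-1.75)·(-1.75) + (3.25)·(3.25)) / 3 = 22.75/3 = 7.5833
  S[A,B] = ((-2.75)·(-0.25) + (1.25)·(1.75) + (-1.75)·(-1.25) + (3.25)·(-0.25)) / 3 = 4.25/3 = 1.4167
  S[A,C] = ((-2.75)·(-1.25) + (1.25)·(-0.25) + (-1.75)·(-0.25) + (3.25)·(1.75)) / 3 = 9.25/3 = 3.0833
  S[B,B] = ((-0.25)·(-0.25) + (1.75)·(1.75) + (-1.25)·(-1.25) + (-0.25)·(-0.25)) / 3 = 4.75/3 = 1.5833
  S[B,C] = ((-0.25)·(-1.25) + (1.75)·(-0.25) + (-1.25)·(-0.25) + (-0.25)·(1.75)) / 3 = -0.25/3 = -0.0833
  S[C,C] = ((-1.25)·(-1.25) + (-0.25)·(-0.25) + (-0.25)·(-0.25) + (1.75)·(1.75)) / 3 = 4.75/3 = 1.5833

S is symmetric (S[j,i] = S[i,j]). Assembling:

S = [[7.5833, 1.4167, 3.0833],
 [1.4167, 1.5833, -0.0833],
 [3.0833, -0.0833, 1.5833]]


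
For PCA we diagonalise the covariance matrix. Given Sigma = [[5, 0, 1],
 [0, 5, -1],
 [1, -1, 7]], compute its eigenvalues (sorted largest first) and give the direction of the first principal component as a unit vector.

Step 1 — characteristic polynomial p(λ) = det(λI - Sigma) = λ³ - tr·λ² + c_1·λ - det, where tr = trace, c_1 = sum of the principal 2×2 minors, det = det(Sigma):
  tr = 5 + 5 + 7 = 17,
  c_1 = (5·5 - (0)²) + (5·7 - (1)²) + (5·7 - (-1)²) = 25 + 34 + 34 = 93,
  det = 5·(5·7 - (-1)²) - (0)·((0)·7 - (-1)·(1)) + (1)·((0)·(-1) - 5·(1)) = 5·(34) - (0)·(1) + (1)·(-5) = 165.
  So p(λ) = λ³ - 17λ² + 93λ - 165.
Step 2 — look for an integer root (rational root theorem: any rational root is an integer divisor of 165). Testing λ = 5:
  p(5) = 125 - 425 + 465 - 165 = 0  ✓
  Dividing out (λ - 5): p(λ) = (λ - 5)(λ² - 12λ + 33).
Step 3 — remaining eigenvalues from the quadratic λ² - 12λ + 33 = 0:
  Δ = 12² - 4·33 = 144 - 132 = 12,  λ = (12 ± √12)/2 = (12 ± 3.4641)/2 ≈ 7.7321 or 4.2679.
  Sorted: λ_1 = 7.7321,  λ_2 = 5,  λ_3 = 4.2679  (check: sum = 17 = tr ✓).

Step 4 — unit eigenvector for λ_1 ≈ 7.7321: v spans the null space of (Sigma - λ_1 I), whose rows are
  r_1 = (-2.7321, 0, 1),  r_2 = (0, -2.7321, -1),  r_3 = (1, -1, -0.7321).
  v is orthogonal to every row, so take v ∝ r_1 × r_2 = ((0)·(-1) - (1)·(-2.7321), (1)·(0) - (-2.7321)·(-1), (-2.7321)·(-2.7321) - (0)·(0)) ≈ (2.7321, -2.7321, 7.4641).
  Let u = (2.7321, -2.7321, 7.4641).
  ||u|| = √((2.7321)² + (-2.7321)² + (7.4641)²) = √(70.641) ≈ 8.4048,  v_1 = u/||u|| ≈ (0.3251, -0.3251, 0.8881) (||v_1|| = 1).

λ_1 = 7.7321,  λ_2 = 5,  λ_3 = 4.2679;  v_1 ≈ (0.3251, -0.3251, 0.8881)


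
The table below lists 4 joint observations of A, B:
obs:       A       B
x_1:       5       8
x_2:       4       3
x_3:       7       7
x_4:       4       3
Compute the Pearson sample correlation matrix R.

Step 1 — column means:
  mean(A) = (5 + 4 + 7 + 4) / 4 = 20/4 = 5
  mean(B) = (8 + 3 + 7 + 3) / 4 = 21/4 = 5.25

Step 2 — sample variances and covariances s[i,j] = (1/(n-1)) · Σ_k (x_{k,i} - mean_i) · (x_{k,j} - mean_j), with n-1 = 3:
  s[A,A] = ((0)·(0) + (-1)·(-1) + (2)·(2) + (-1)·(-1)) / 3 = 6/3 = 2
  s[A,B] = ((0)·(2.75) + (-1)·(-2.25) + (2)·(1.75) + (-1)·(-2.25)) / 3 = 8/3 = 2.6667
  s[B,B] = ((2.75)·(2.75) + (-2.25)·(-2.25) + (1.75)·(1.75) + (-2.25)·(-2.25)) / 3 = 20.75/3 = 6.9167
  Sample standard deviations s_i = √(s[i,i]):
  s(A) = √(2) = 1.4142
  s(B) = √(6.9167) = 2.63

Step 3 — r_{ij} = s_{ij} / (s_i · s_j):
  r[A,A] = 1 (diagonal).
  r[A,B] = 2.6667 / (1.4142 · 2.63) = 2.6667 / 3.7193 = 0.717
  r[B,B] = 1 (diagonal).

R is symmetric with unit diagonal. Assembling:

R = [[1, 0.717],
 [0.717, 1]]


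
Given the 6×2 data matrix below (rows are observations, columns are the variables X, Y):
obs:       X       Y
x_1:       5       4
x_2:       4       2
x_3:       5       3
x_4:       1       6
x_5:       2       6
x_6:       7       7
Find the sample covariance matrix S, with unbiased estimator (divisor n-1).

Step 1 — column means:
  mean(X) = (5 + 4 + 5 + 1 + 2 + 7) / 6 = 24/6 = 4
  mean(Y) = (4 + 2 + 3 + 6 + 6 + 7) / 6 = 28/6 = 4.6667

Step 2 — sample covariance S[i,j] = (1/(n-1)) · Σ_k (x_{k,i} - mean_i) · (x_{k,j} - mean_j), with n-1 = 5.
  S[X,X] = ((1)·(1) + (0)·(0) + (1)·(1) + (-3)·(-3) + (-2)·(-2) + (3)·(3)) / 5 = 24/5 = 4.8
  S[X,Y] = ((1)·(-0.6667) + (0)·(-2.6667) + (1)·(-1.6667) + (-3)·(1.3333) + (-2)·(1.3333) + (3)·(2.3333)) / 5 = -2/5 = -0.4
  S[Y,Y] = ((-0.6667)·(-0.6667) + (-2.6667)·(-2.6667) + (-1.6667)·(-1.6667) + (1.3333)·(1.3333) + (1.3333)·(1.3333) + (2.3333)·(2.3333)) / 5 = 19.3333/5 = 3.8667

S is symmetric (S[j,i] = S[i,j]). Assembling:

S = [[4.8, -0.4],
 [-0.4, 3.8667]]


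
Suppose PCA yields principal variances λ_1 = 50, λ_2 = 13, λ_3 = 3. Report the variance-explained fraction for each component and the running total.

Step 1 — total variance = trace(Sigma) = Σ λ_i = 50 + 13 + 3 = 66.

Step 2 — fraction explained by component i = λ_i / Σ λ:
  PC1: 50/66 = 0.7576
  PC2: 13/66 = 0.197
  PC3: 3/66 = 0.0455

Step 3 — cumulative fraction after k components = (λ_1 + ... + λ_k) / Σ λ:
  k = 1: 50/66 = 0.7576
  k = 2: (50 + 13)/66 = 63/66 = 0.9545
  k = 3: (50 + 13 + 3)/66 = 66/66 = 1

Summary (fraction, with percent):

explained: PC1 0.7576 (75.76%), PC2 0.197 (19.7%), PC3 0.0455 (4.55%);  cumulative: 0.7576, 0.9545, 1


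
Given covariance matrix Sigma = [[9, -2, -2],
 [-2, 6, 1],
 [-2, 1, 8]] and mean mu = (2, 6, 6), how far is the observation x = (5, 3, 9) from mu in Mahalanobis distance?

Step 1 — centre the observation: (x - mu) = (3, -3, 3).

Step 2 — invert Sigma (cofactor / det for 3×3, or solve directly):
  Sigma^{-1} = [[0.1253, 0.0373, 0.0267],
 [0.0373, 0.1813, -0.0133],
 [0.0267, -0.0133, 0.1333]].

Step 3 — form the quadratic (x - mu)^T · Sigma^{-1} · (x - mu):
  Sigma^{-1} · (x - mu) = (0.344, -0.472, 0.52).
  (x - mu)^T · [Sigma^{-1} · (x - mu)] = (3)·(0.344) + (-3)·(-0.472) + (3)·(0.52) = 4.008.

Step 4 — take square root: d = √(4.008) ≈ 2.002.

d(x, mu) = √(4.008) ≈ 2.002


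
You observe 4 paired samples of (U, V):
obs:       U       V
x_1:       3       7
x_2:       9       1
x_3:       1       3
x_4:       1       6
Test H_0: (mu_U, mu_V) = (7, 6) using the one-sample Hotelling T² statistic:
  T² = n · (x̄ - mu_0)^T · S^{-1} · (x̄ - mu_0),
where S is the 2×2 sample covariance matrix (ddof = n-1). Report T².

Step 1 — sample mean vector:
  mean(U) = (3 + 9 + 1 + 1) / 4 = 14/4 = 3.5
  mean(V) = (7 + 1 + 3 + 6) / 4 = 17/4 = 4.25
  x̄ = (3.5, 4.25),  deviation x̄ - mu_0 = (3.5, 4.25) - (7, 6) = (-3.5, -1.75).

Step 2 — sample covariance matrix, S[i,j] = (1/(n-1)) · Σ_k (x_{k,i} - mean_i) · (x_{k,j} - mean_j), divisor n-1 = 3:
  S[U,U] = ((-0.5)·(-0.5) + (5.5)·(5.5) + (-2.5)·(-2.5) + (-2.5)·(-2.5)) / 3 = 43/3 = 14.3333
  S[U,V] = ((-0.5)·(2.75) + (5.5)·(-3.25) + (-2.5)·(-1.25) + (-2.5)·(1.75)) / 3 = -20.5/3 = -6.8333
  S[V,V] = ((2.75)·(2.75) + (-3.25)·(-3.25) + (-1.25)·(-1.25) + (1.75)·(1.75)) / 3 = 22.75/3 = 7.5833
  S = [[14.3333, -6.8333],
 [-6.8333, 7.5833]].

Step 3 — invert S. det(S) = 14.3333·7.5833 - (-6.8333)² = 62.
  S^{-1} = (1/det) · [[d, -b], [-b, a]] = [[0.1223, 0.1102],
 [0.1102, 0.2312]].

Step 4 — quadratic form (x̄ - mu_0)^T · S^{-1} · (x̄ - mu_0):
  S^{-1} · (x̄ - mu_0) = (-0.621, -0.7903),
  (x̄ - mu_0)^T · [...] = (-3.5)·(-0.621) + (-1.75)·(-0.7903) = 3.5565.

Step 5 — scale by n: T² = 4 · 3.5565 = 14.2258.

T² ≈ 14.2258


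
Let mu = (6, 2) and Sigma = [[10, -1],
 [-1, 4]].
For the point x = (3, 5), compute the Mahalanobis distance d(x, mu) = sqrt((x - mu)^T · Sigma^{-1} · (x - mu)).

Step 1 — centre the observation: (x - mu) = (-3, 3).

Step 2 — invert Sigma. det(Sigma) = 10·4 - (-1)² = 39.
  Sigma^{-1} = (1/det) · [[d, -b], [-b, a]] = [[0.1026, 0.0256],
 [0.0256, 0.2564]].

Step 3 — form the quadratic (x - mu)^T · Sigma^{-1} · (x - mu):
  Sigma^{-1} · (x - mu) = (-0.2308, 0.6923).
  (x - mu)^T · [Sigma^{-1} · (x - mu)] = (-3)·(-0.2308) + (3)·(0.6923) = 2.7692.

Step 4 — take square root: d = √(2.7692) ≈ 1.6641.

d(x, mu) = √(2.7692) ≈ 1.6641


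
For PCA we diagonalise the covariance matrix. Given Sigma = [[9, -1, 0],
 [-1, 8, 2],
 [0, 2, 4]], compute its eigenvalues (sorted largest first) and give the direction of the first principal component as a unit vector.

Step 1 — characteristic polynomial p(λ) = det(λI - Sigma) = λ³ - tr·λ² + c_1·λ - det, where tr = trace, c_1 = sum of the principal 2×2 minors, det = det(Sigma):
  tr = 9 + 8 + 4 = 21,
  c_1 = (9·8 - (-1)²) + (9·4 - (0)²) + (8·4 - (2)²) = 71 + 36 + 28 = 135,
  det = 9·(8·4 - (2)²) - (-1)·((-1)·4 - (2)·(0)) + (0)·((-1)·(2) - 8·(0)) = 9·(28) - (-1)·(-4) + (0)·(-2) = 248.
  So p(λ) = λ³ - 21λ² + 135λ - 248.
Step 2 — look for an integer root (rational root theorem: any rational root is an integer divisor of 248). Testing λ = 8:
  p(8) = 512 - 1344 + 1080 - 248 = 0  ✓
  Dividing out (λ - 8): p(λ) = (λ - 8)(λ² - 13λ + 31).
Step 3 — remaining eigenvalues from the quadratic λ² - 13λ + 31 = 0:
  Δ = 13² - 4·31 = 169 - 124 = 45,  λ = (13 ± √45)/2 = (13 ± 6.7082)/2 ≈ 9.8541 or 3.1459.
  Sorted: λ_1 = 9.8541,  λ_2 = 8,  λ_3 = 3.1459  (check: sum = 21 = tr ✓).

Step 4 — unit eigenvector for λ_1 ≈ 9.8541: v spans the null space of (Sigma - λ_1 I), whose rows are
  r_1 = (-0.8541, -1, 0),  r_2 = (-1, -1.8541, 2),  r_3 = (0, 2, -5.8541).
  v is orthogonal to every row, so take v ∝ r_1 × r_2 = ((-1)·(2) - (0)·(-1.8541), (0)·(-1) - (-0.8541)·(2), (-0.8541)·(-1.8541) - (-1)·(-1)) ≈ (-2, 1.7082, 0.5836).
  Rescale (multiply by -1 so the first nonzero entry is positive): u = (2, -1.7082, -0.5836).
  ||u|| = √((2)² + (-1.7082)² + (-0.5836)²) = √(7.2585) ≈ 2.6942,  v_1 = u/||u|| ≈ (0.7423, -0.634, -0.2166) (||v_1|| = 1).

λ_1 = 9.8541,  λ_2 = 8,  λ_3 = 3.1459;  v_1 ≈ (0.7423, -0.634, -0.2166)


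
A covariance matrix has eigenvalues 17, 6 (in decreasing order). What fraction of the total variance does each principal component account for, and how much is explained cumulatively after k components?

Step 1 — total variance = trace(Sigma) = Σ λ_i = 17 + 6 = 23.

Step 2 — fraction explained by component i = λ_i / Σ λ:
  PC1: 17/23 = 0.7391
  PC2: 6/23 = 0.2609

Step 3 — cumulative fraction after k components = (λ_1 + ... + λ_k) / Σ λ:
  k = 1: 17/23 = 0.7391
  k = 2: (17 + 6)/23 = 23/23 = 1

Summary (fraction, with percent):

explained: PC1 0.7391 (73.91%), PC2 0.2609 (26.09%);  cumulative: 0.7391, 1


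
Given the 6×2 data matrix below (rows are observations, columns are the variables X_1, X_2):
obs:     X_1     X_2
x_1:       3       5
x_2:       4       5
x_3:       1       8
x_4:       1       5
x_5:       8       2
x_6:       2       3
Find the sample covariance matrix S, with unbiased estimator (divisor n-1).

Step 1 — column means:
  mean(X_1) = (3 + 4 + 1 + 1 + 8 + 2) / 6 = 19/6 = 3.1667
  mean(X_2) = (5 + 5 + 8 + 5 + 2 + 3) / 6 = 28/6 = 4.6667

Step 2 — sample covariance S[i,j] = (1/(n-1)) · Σ_k (x_{k,i} - mean_i) · (x_{k,j} - mean_j), with n-1 = 5.
  S[X_1,X_1] = ((-0.1667)·(-0.1667) + (0.8333)·(0.8333) + (-2.1667)·(-2.1667) + (-2.1667)·(-2.1667) + (4.8333)·(4.8333) + (-1.1667)·(-1.1667)) / 5 = 34.8333/5 = 6.9667
  S[X_1,X_2] = ((-0.1667)·(0.3333) + (0.8333)·(0.3333) + (-2.1667)·(3.3333) + (-2.1667)·(0.3333) + (4.8333)·(-2.6667) + (-1.1667)·(-1.6667)) / 5 = -18.6667/5 = -3.7333
  S[X_2,X_2] = ((0.3333)·(0.3333) + (0.3333)·(0.3333) + (3.3333)·(3.3333) + (0.3333)·(0.3333) + (-2.6667)·(-2.6667) + (-1.6667)·(-1.6667)) / 5 = 21.3333/5 = 4.2667

S is symmetric (S[j,i] = S[i,j]). Assembling:

S = [[6.9667, -3.7333],
 [-3.7333, 4.2667]]


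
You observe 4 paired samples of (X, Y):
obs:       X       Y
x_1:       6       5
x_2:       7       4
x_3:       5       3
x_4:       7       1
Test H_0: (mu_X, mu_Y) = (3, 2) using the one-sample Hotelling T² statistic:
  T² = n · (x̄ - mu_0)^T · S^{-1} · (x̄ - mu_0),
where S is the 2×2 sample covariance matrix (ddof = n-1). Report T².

Step 1 — sample mean vector:
  mean(X) = (6 + 7 + 5 + 7) / 4 = 25/4 = 6.25
  mean(Y) = (5 + 4 + 3 + 1) / 4 = 13/4 = 3.25
  x̄ = (6.25, 3.25),  deviation x̄ - mu_0 = (6.25, 3.25) - (3, 2) = (3.25, 1.25).

Step 2 — sample covariance matrix, S[i,j] = (1/(n-1)) · Σ_k (x_{k,i} - mean_i) · (x_{k,j} - mean_j), divisor n-1 = 3:
  S[X,X] = ((-0.25)·(-0.25) + (0.75)·(0.75) + (-1.25)·(-1.25) + (0.75)·(0.75)) / 3 = 2.75/3 = 0.9167
  S[X,Y] = ((-0.25)·(1.75) + (0.75)·(0.75) + (-1.25)·(-0.25) + (0.75)·(-2.25)) / 3 = -1.25/3 = -0.4167
  S[Y,Y] = ((1.75)·(1.75) + (0.75)·(0.75) + (-0.25)·(-0.25) + (-2.25)·(-2.25)) / 3 = 8.75/3 = 2.9167
  S = [[0.9167, -0.4167],
 [-0.4167, 2.9167]].

Step 3 — invert S. det(S) = 0.9167·2.9167 - (-0.4167)² = 2.5.
  S^{-1} = (1/det) · [[d, -b], [-b, a]] = [[1.1667, 0.1667],
 [0.1667, 0.3667]].

Step 4 — quadratic form (x̄ - mu_0)^T · S^{-1} · (x̄ - mu_0):
  S^{-1} · (x̄ - mu_0) = (4, 1),
  (x̄ - mu_0)^T · [...] = (3.25)·(4) + (1.25)·(1) = 14.25.

Step 5 — scale by n: T² = 4 · 14.25 = 57.

T² ≈ 57
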